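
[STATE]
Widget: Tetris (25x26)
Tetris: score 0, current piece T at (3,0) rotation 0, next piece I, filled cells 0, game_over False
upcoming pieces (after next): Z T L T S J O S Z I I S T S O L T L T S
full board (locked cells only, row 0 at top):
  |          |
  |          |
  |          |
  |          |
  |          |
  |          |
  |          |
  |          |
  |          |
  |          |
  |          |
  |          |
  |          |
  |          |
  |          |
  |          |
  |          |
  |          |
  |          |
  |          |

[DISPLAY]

    ▒     │Next:         
   ▒▒▒    │████          
          │              
          │              
          │              
          │              
          │Score:        
          │0             
          │              
          │              
          │              
          │              
          │              
          │              
          │              
          │              
          │              
          │              
          │              
          │              
          │              
          │              
          │              
          │              
          │              
          │              


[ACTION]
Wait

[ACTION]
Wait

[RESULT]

          │Next:         
          │████          
    ▒     │              
   ▒▒▒    │              
          │              
          │              
          │Score:        
          │0             
          │              
          │              
          │              
          │              
          │              
          │              
          │              
          │              
          │              
          │              
          │              
          │              
          │              
          │              
          │              
          │              
          │              
          │              


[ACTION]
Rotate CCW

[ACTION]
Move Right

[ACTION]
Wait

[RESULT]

          │Next:         
          │████          
          │              
     ▒    │              
    ▒▒    │              
     ▒    │              
          │Score:        
          │0             
          │              
          │              
          │              
          │              
          │              
          │              
          │              
          │              
          │              
          │              
          │              
          │              
          │              
          │              
          │              
          │              
          │              
          │              


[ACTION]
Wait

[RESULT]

          │Next:         
          │████          
          │              
          │              
     ▒    │              
    ▒▒    │              
     ▒    │Score:        
          │0             
          │              
          │              
          │              
          │              
          │              
          │              
          │              
          │              
          │              
          │              
          │              
          │              
          │              
          │              
          │              
          │              
          │              
          │              


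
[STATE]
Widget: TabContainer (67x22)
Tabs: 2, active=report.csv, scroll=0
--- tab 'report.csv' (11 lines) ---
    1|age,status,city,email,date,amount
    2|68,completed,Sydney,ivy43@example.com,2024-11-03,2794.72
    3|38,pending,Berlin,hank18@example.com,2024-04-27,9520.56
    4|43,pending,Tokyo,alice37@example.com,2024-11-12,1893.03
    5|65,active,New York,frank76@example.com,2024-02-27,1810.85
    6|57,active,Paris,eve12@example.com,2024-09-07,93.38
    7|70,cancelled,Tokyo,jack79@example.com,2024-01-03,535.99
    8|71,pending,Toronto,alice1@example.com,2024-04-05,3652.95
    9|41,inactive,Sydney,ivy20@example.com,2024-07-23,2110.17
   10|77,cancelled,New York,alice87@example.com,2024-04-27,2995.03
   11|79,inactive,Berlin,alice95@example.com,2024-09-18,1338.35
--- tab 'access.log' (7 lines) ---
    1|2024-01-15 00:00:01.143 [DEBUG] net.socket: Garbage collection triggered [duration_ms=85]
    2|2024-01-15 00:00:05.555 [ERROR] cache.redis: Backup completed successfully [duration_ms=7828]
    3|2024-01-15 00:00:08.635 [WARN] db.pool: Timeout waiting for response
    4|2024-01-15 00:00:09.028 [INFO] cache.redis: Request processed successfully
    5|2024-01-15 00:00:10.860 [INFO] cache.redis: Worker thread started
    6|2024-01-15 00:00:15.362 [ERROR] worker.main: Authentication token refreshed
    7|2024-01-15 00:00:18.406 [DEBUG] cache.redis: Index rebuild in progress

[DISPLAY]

[report.csv]│ access.log                                           
───────────────────────────────────────────────────────────────────
age,status,city,email,date,amount                                  
68,completed,Sydney,ivy43@example.com,2024-11-03,2794.72           
38,pending,Berlin,hank18@example.com,2024-04-27,9520.56            
43,pending,Tokyo,alice37@example.com,2024-11-12,1893.03            
65,active,New York,frank76@example.com,2024-02-27,1810.85          
57,active,Paris,eve12@example.com,2024-09-07,93.38                 
70,cancelled,Tokyo,jack79@example.com,2024-01-03,535.99            
71,pending,Toronto,alice1@example.com,2024-04-05,3652.95           
41,inactive,Sydney,ivy20@example.com,2024-07-23,2110.17            
77,cancelled,New York,alice87@example.com,2024-04-27,2995.03       
79,inactive,Berlin,alice95@example.com,2024-09-18,1338.35          
                                                                   
                                                                   
                                                                   
                                                                   
                                                                   
                                                                   
                                                                   
                                                                   
                                                                   


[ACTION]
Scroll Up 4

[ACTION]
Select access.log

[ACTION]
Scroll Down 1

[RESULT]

 report.csv │[access.log]                                          
───────────────────────────────────────────────────────────────────
2024-01-15 00:00:05.555 [ERROR] cache.redis: Backup completed succe
2024-01-15 00:00:08.635 [WARN] db.pool: Timeout waiting for respons
2024-01-15 00:00:09.028 [INFO] cache.redis: Request processed succe
2024-01-15 00:00:10.860 [INFO] cache.redis: Worker thread started  
2024-01-15 00:00:15.362 [ERROR] worker.main: Authentication token r
2024-01-15 00:00:18.406 [DEBUG] cache.redis: Index rebuild in progr
                                                                   
                                                                   
                                                                   
                                                                   
                                                                   
                                                                   
                                                                   
                                                                   
                                                                   
                                                                   
                                                                   
                                                                   
                                                                   
                                                                   


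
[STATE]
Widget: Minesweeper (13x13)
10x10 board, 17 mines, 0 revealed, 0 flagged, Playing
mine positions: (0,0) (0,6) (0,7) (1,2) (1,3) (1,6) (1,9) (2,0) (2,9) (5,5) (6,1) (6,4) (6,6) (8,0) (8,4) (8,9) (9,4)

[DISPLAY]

■■■■■■■■■■   
■■■■■■■■■■   
■■■■■■■■■■   
■■■■■■■■■■   
■■■■■■■■■■   
■■■■■■■■■■   
■■■■■■■■■■   
■■■■■■■■■■   
■■■■■■■■■■   
■■■■■■■■■■   
             
             
             


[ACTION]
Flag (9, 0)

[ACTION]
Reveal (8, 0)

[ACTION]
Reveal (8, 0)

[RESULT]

✹■■■■■✹✹■■   
■■✹✹■■✹■■✹   
✹■■■■■■■■✹   
■■■■■■■■■■   
■■■■■■■■■■   
■■■■■✹■■■■   
■✹■■✹■✹■■■   
■■■■■■■■■■   
✹■■■✹■■■■✹   
⚑■■■✹■■■■■   
             
             
             


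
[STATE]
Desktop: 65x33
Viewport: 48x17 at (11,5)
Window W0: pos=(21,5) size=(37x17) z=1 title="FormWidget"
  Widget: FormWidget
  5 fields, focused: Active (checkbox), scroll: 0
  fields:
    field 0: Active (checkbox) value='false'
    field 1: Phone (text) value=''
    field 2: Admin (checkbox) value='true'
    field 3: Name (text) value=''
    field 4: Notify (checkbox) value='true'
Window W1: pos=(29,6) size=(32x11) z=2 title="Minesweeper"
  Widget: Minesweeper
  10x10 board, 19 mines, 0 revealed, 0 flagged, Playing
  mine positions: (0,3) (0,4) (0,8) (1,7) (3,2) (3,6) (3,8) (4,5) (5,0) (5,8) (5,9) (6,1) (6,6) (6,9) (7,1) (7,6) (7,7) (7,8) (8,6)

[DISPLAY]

          ┏━━━━━━━━━━━━━━━━━━━━━━━━━━━━━━━━━━━┓ 
          ┃ FormWi┏━━━━━━━━━━━━━━━━━━━━━━━━━━━━━
          ┠───────┃ Minesweeper                 
          ┃> Activ┠─────────────────────────────
          ┃  Phone┃■■■■■■■■■■                   
          ┃  Admin┃■■■■■■■■■■                   
          ┃  Name:┃■■■■■■■■■■                   
          ┃  Notif┃■■■■■■■■■■                   
          ┃       ┃■■■■■■■■■■                   
          ┃       ┃■■■■■■■■■■                   
          ┃       ┃■■■■■■■■■■                   
          ┃       ┗━━━━━━━━━━━━━━━━━━━━━━━━━━━━━
          ┃                                   ┃ 
          ┃                                   ┃ 
          ┃                                   ┃ 
          ┃                                   ┃ 
          ┗━━━━━━━━━━━━━━━━━━━━━━━━━━━━━━━━━━━┛ 


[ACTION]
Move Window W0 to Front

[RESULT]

          ┏━━━━━━━━━━━━━━━━━━━━━━━━━━━━━━━━━━━┓ 
          ┃ FormWidget                        ┃━
          ┠───────────────────────────────────┨ 
          ┃> Active:     [ ]                  ┃─
          ┃  Phone:      [                   ]┃ 
          ┃  Admin:      [x]                  ┃ 
          ┃  Name:       [                   ]┃ 
          ┃  Notify:     [x]                  ┃ 
          ┃                                   ┃ 
          ┃                                   ┃ 
          ┃                                   ┃ 
          ┃                                   ┃━
          ┃                                   ┃ 
          ┃                                   ┃ 
          ┃                                   ┃ 
          ┃                                   ┃ 
          ┗━━━━━━━━━━━━━━━━━━━━━━━━━━━━━━━━━━━┛ 


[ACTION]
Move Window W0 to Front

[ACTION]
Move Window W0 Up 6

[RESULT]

          ┃  Admin:      [x]                  ┃ 
          ┃  Name:       [                   ]┃━
          ┃  Notify:     [x]                  ┃ 
          ┃                                   ┃─
          ┃                                   ┃ 
          ┃                                   ┃ 
          ┃                                   ┃ 
          ┃                                   ┃ 
          ┃                                   ┃ 
          ┃                                   ┃ 
          ┃                                   ┃ 
          ┗━━━━━━━━━━━━━━━━━━━━━━━━━━━━━━━━━━━┛━
                                                
                                                
                                                
                                                
                                                


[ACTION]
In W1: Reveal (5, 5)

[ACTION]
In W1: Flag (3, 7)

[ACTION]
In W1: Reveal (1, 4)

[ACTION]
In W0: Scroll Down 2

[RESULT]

          ┃  Notify:     [x]                  ┃ 
          ┃                                   ┃━
          ┃                                   ┃ 
          ┃                                   ┃─
          ┃                                   ┃ 
          ┃                                   ┃ 
          ┃                                   ┃ 
          ┃                                   ┃ 
          ┃                                   ┃ 
          ┃                                   ┃ 
          ┃                                   ┃ 
          ┗━━━━━━━━━━━━━━━━━━━━━━━━━━━━━━━━━━━┛━
                                                
                                                
                                                
                                                
                                                


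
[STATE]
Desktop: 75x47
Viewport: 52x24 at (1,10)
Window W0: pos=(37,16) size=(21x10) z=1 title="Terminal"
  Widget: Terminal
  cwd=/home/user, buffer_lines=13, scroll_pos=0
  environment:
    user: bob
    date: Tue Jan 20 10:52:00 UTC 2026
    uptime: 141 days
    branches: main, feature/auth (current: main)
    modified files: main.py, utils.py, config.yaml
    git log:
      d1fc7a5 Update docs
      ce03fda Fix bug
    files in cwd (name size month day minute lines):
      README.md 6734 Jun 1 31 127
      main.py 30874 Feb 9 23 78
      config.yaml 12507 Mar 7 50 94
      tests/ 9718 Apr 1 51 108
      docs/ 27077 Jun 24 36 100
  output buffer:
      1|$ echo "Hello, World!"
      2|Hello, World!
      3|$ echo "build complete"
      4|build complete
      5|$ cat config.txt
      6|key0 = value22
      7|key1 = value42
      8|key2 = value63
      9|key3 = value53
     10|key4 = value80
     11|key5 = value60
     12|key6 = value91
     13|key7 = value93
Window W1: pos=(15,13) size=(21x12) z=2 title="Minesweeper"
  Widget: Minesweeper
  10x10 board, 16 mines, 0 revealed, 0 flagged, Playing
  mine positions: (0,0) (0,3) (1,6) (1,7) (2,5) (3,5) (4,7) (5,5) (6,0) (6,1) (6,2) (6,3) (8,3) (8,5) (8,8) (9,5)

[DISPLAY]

                                                    
                                                    
                                                    
              ┏━━━━━━━━━━━━━━━━━━━┓                 
              ┃ Minesweeper       ┃                 
              ┠───────────────────┨                 
              ┃■■■■■■■■■■         ┃ ┏━━━━━━━━━━━━━━━
              ┃■■■■■■■■■■         ┃ ┃ Terminal      
              ┃■■■■■■■■■■         ┃ ┠───────────────
              ┃■■■■■■■■■■         ┃ ┃$ echo "Hello, 
              ┃■■■■■■■■■■         ┃ ┃Hello, World!  
              ┃■■■■■■■■■■         ┃ ┃$ echo "build c
              ┃■■■■■■■■■■         ┃ ┃build complete 
              ┃■■■■■■■■■■         ┃ ┃$ cat config.tx
              ┗━━━━━━━━━━━━━━━━━━━┛ ┃key0 = value22 
                                    ┗━━━━━━━━━━━━━━━
                                                    
                                                    
                                                    
                                                    
                                                    
                                                    
                                                    
                                                    


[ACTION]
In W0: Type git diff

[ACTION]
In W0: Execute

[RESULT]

                                                    
                                                    
                                                    
              ┏━━━━━━━━━━━━━━━━━━━┓                 
              ┃ Minesweeper       ┃                 
              ┠───────────────────┨                 
              ┃■■■■■■■■■■         ┃ ┏━━━━━━━━━━━━━━━
              ┃■■■■■■■■■■         ┃ ┃ Terminal      
              ┃■■■■■■■■■■         ┃ ┠───────────────
              ┃■■■■■■■■■■         ┃ ┃--- a/main.py  
              ┃■■■■■■■■■■         ┃ ┃+++ b/main.py  
              ┃■■■■■■■■■■         ┃ ┃@@ -1,3 +1,4 @@
              ┃■■■■■■■■■■         ┃ ┃+# updated     
              ┃■■■■■■■■■■         ┃ ┃ import sys    
              ┗━━━━━━━━━━━━━━━━━━━┛ ┃$ █            
                                    ┗━━━━━━━━━━━━━━━
                                                    
                                                    
                                                    
                                                    
                                                    
                                                    
                                                    
                                                    


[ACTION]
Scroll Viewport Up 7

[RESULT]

                                                    
                                                    
                                                    
                                                    
                                                    
                                                    
                                                    
                                                    
                                                    
                                                    
              ┏━━━━━━━━━━━━━━━━━━━┓                 
              ┃ Minesweeper       ┃                 
              ┠───────────────────┨                 
              ┃■■■■■■■■■■         ┃ ┏━━━━━━━━━━━━━━━
              ┃■■■■■■■■■■         ┃ ┃ Terminal      
              ┃■■■■■■■■■■         ┃ ┠───────────────
              ┃■■■■■■■■■■         ┃ ┃--- a/main.py  
              ┃■■■■■■■■■■         ┃ ┃+++ b/main.py  
              ┃■■■■■■■■■■         ┃ ┃@@ -1,3 +1,4 @@
              ┃■■■■■■■■■■         ┃ ┃+# updated     
              ┃■■■■■■■■■■         ┃ ┃ import sys    
              ┗━━━━━━━━━━━━━━━━━━━┛ ┃$ █            
                                    ┗━━━━━━━━━━━━━━━
                                                    


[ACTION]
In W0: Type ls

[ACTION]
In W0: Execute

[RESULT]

                                                    
                                                    
                                                    
                                                    
                                                    
                                                    
                                                    
                                                    
                                                    
                                                    
              ┏━━━━━━━━━━━━━━━━━━━┓                 
              ┃ Minesweeper       ┃                 
              ┠───────────────────┨                 
              ┃■■■■■■■■■■         ┃ ┏━━━━━━━━━━━━━━━
              ┃■■■■■■■■■■         ┃ ┃ Terminal      
              ┃■■■■■■■■■■         ┃ ┠───────────────
              ┃■■■■■■■■■■         ┃ ┃@@ -1,3 +1,4 @@
              ┃■■■■■■■■■■         ┃ ┃+# updated     
              ┃■■■■■■■■■■         ┃ ┃ import sys    
              ┃■■■■■■■■■■         ┃ ┃$ ls           
              ┃■■■■■■■■■■         ┃ ┃README.md  main
              ┗━━━━━━━━━━━━━━━━━━━┛ ┃$ █            
                                    ┗━━━━━━━━━━━━━━━
                                                    


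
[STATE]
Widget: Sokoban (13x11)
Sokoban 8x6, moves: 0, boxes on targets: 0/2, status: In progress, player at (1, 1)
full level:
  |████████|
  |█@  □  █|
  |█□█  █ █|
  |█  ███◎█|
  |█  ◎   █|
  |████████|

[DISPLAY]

████████     
█@  □  █     
█□█  █ █     
█  ███◎█     
█  ◎   █     
████████     
Moves: 0  0/2
             
             
             
             


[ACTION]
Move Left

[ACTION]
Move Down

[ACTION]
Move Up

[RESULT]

████████     
█@  □  █     
█ █  █ █     
█□ ███◎█     
█  ◎   █     
████████     
Moves: 2  0/2
             
             
             
             


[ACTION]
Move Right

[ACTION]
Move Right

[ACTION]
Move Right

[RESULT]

████████     
█   @□ █     
█ █  █ █     
█□ ███◎█     
█  ◎   █     
████████     
Moves: 5  0/2
             
             
             
             


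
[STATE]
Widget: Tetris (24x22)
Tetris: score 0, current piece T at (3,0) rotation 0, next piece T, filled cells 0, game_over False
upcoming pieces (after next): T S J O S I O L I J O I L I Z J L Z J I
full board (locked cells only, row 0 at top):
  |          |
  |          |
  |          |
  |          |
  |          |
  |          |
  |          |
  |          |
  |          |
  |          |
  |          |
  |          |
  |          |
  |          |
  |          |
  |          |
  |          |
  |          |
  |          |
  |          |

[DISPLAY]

    ▒     │Next:        
   ▒▒▒    │ ▒           
          │▒▒▒          
          │             
          │             
          │             
          │Score:       
          │0            
          │             
          │             
          │             
          │             
          │             
          │             
          │             
          │             
          │             
          │             
          │             
          │             
          │             
          │             


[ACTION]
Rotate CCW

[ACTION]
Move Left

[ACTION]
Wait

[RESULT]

          │Next:        
   ▒      │ ▒           
  ▒▒      │▒▒▒          
   ▒      │             
          │             
          │             
          │Score:       
          │0            
          │             
          │             
          │             
          │             
          │             
          │             
          │             
          │             
          │             
          │             
          │             
          │             
          │             
          │             


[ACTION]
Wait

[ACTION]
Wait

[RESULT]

          │Next:        
          │ ▒           
          │▒▒▒          
   ▒      │             
  ▒▒      │             
   ▒      │             
          │Score:       
          │0            
          │             
          │             
          │             
          │             
          │             
          │             
          │             
          │             
          │             
          │             
          │             
          │             
          │             
          │             


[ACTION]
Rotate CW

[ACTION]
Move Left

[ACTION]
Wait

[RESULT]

          │Next:        
          │ ▒           
          │▒▒▒          
          │             
  ▒       │             
 ▒▒▒      │             
          │Score:       
          │0            
          │             
          │             
          │             
          │             
          │             
          │             
          │             
          │             
          │             
          │             
          │             
          │             
          │             
          │             


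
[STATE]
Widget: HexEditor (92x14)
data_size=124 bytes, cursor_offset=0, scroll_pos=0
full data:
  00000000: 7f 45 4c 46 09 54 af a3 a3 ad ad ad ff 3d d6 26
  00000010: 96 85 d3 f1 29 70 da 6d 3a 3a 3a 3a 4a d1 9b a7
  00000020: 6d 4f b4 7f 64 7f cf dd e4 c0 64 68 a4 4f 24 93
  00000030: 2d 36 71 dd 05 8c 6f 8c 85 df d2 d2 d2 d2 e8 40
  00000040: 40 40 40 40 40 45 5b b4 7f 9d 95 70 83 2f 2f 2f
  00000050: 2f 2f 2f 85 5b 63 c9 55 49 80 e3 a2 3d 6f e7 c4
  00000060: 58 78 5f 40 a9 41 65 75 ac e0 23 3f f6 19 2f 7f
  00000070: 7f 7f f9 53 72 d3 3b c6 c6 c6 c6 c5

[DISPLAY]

00000000  7F 45 4c 46 09 54 af a3  a3 ad ad ad ff 3d d6 26  |.ELF.T.......=.&|              
00000010  96 85 d3 f1 29 70 da 6d  3a 3a 3a 3a 4a d1 9b a7  |....)p.m::::J...|              
00000020  6d 4f b4 7f 64 7f cf dd  e4 c0 64 68 a4 4f 24 93  |mO..d.....dh.O$.|              
00000030  2d 36 71 dd 05 8c 6f 8c  85 df d2 d2 d2 d2 e8 40  |-6q...o........@|              
00000040  40 40 40 40 40 45 5b b4  7f 9d 95 70 83 2f 2f 2f  |@@@@@E[....p.///|              
00000050  2f 2f 2f 85 5b 63 c9 55  49 80 e3 a2 3d 6f e7 c4  |///.[c.UI...=o..|              
00000060  58 78 5f 40 a9 41 65 75  ac e0 23 3f f6 19 2f 7f  |Xx_@.Aeu..#?../.|              
00000070  7f 7f f9 53 72 d3 3b c6  c6 c6 c6 c5              |...Sr.;.....    |              
                                                                                            
                                                                                            
                                                                                            
                                                                                            
                                                                                            
                                                                                            


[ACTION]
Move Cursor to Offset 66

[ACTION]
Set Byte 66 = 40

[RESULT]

00000000  7f 45 4c 46 09 54 af a3  a3 ad ad ad ff 3d d6 26  |.ELF.T.......=.&|              
00000010  96 85 d3 f1 29 70 da 6d  3a 3a 3a 3a 4a d1 9b a7  |....)p.m::::J...|              
00000020  6d 4f b4 7f 64 7f cf dd  e4 c0 64 68 a4 4f 24 93  |mO..d.....dh.O$.|              
00000030  2d 36 71 dd 05 8c 6f 8c  85 df d2 d2 d2 d2 e8 40  |-6q...o........@|              
00000040  40 40 40 40 40 45 5b b4  7f 9d 95 70 83 2f 2f 2f  |@@@@@E[....p.///|              
00000050  2f 2f 2f 85 5b 63 c9 55  49 80 e3 a2 3d 6f e7 c4  |///.[c.UI...=o..|              
00000060  58 78 5f 40 a9 41 65 75  ac e0 23 3f f6 19 2f 7f  |Xx_@.Aeu..#?../.|              
00000070  7f 7f f9 53 72 d3 3b c6  c6 c6 c6 c5              |...Sr.;.....    |              
                                                                                            
                                                                                            
                                                                                            
                                                                                            
                                                                                            
                                                                                            


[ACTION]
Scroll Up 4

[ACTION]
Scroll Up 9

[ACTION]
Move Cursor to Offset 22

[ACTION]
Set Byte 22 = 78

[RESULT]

00000000  7f 45 4c 46 09 54 af a3  a3 ad ad ad ff 3d d6 26  |.ELF.T.......=.&|              
00000010  96 85 d3 f1 29 70 78 6d  3a 3a 3a 3a 4a d1 9b a7  |....)pxm::::J...|              
00000020  6d 4f b4 7f 64 7f cf dd  e4 c0 64 68 a4 4f 24 93  |mO..d.....dh.O$.|              
00000030  2d 36 71 dd 05 8c 6f 8c  85 df d2 d2 d2 d2 e8 40  |-6q...o........@|              
00000040  40 40 40 40 40 45 5b b4  7f 9d 95 70 83 2f 2f 2f  |@@@@@E[....p.///|              
00000050  2f 2f 2f 85 5b 63 c9 55  49 80 e3 a2 3d 6f e7 c4  |///.[c.UI...=o..|              
00000060  58 78 5f 40 a9 41 65 75  ac e0 23 3f f6 19 2f 7f  |Xx_@.Aeu..#?../.|              
00000070  7f 7f f9 53 72 d3 3b c6  c6 c6 c6 c5              |...Sr.;.....    |              
                                                                                            
                                                                                            
                                                                                            
                                                                                            
                                                                                            
                                                                                            


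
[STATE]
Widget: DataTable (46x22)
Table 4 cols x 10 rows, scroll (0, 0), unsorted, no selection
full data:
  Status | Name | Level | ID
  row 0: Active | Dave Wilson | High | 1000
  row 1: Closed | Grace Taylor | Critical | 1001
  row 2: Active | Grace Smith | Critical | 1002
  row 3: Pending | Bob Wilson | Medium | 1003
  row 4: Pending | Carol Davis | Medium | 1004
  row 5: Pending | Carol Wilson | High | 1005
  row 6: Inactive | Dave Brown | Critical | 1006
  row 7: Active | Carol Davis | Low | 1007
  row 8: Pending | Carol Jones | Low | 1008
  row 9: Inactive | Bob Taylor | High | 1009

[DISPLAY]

Status  │Name        │Level   │ID             
────────┼────────────┼────────┼────           
Active  │Dave Wilson │High    │1000           
Closed  │Grace Taylor│Critical│1001           
Active  │Grace Smith │Critical│1002           
Pending │Bob Wilson  │Medium  │1003           
Pending │Carol Davis │Medium  │1004           
Pending │Carol Wilson│High    │1005           
Inactive│Dave Brown  │Critical│1006           
Active  │Carol Davis │Low     │1007           
Pending │Carol Jones │Low     │1008           
Inactive│Bob Taylor  │High    │1009           
                                              
                                              
                                              
                                              
                                              
                                              
                                              
                                              
                                              
                                              


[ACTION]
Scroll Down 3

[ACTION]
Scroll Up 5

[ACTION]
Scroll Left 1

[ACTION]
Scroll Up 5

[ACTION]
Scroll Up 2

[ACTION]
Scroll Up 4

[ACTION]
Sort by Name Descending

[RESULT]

Status  │Name       ▼│Level   │ID             
────────┼────────────┼────────┼────           
Closed  │Grace Taylor│Critical│1001           
Active  │Grace Smith │Critical│1002           
Active  │Dave Wilson │High    │1000           
Inactive│Dave Brown  │Critical│1006           
Pending │Carol Wilson│High    │1005           
Pending │Carol Jones │Low     │1008           
Pending │Carol Davis │Medium  │1004           
Active  │Carol Davis │Low     │1007           
Pending │Bob Wilson  │Medium  │1003           
Inactive│Bob Taylor  │High    │1009           
                                              
                                              
                                              
                                              
                                              
                                              
                                              
                                              
                                              
                                              


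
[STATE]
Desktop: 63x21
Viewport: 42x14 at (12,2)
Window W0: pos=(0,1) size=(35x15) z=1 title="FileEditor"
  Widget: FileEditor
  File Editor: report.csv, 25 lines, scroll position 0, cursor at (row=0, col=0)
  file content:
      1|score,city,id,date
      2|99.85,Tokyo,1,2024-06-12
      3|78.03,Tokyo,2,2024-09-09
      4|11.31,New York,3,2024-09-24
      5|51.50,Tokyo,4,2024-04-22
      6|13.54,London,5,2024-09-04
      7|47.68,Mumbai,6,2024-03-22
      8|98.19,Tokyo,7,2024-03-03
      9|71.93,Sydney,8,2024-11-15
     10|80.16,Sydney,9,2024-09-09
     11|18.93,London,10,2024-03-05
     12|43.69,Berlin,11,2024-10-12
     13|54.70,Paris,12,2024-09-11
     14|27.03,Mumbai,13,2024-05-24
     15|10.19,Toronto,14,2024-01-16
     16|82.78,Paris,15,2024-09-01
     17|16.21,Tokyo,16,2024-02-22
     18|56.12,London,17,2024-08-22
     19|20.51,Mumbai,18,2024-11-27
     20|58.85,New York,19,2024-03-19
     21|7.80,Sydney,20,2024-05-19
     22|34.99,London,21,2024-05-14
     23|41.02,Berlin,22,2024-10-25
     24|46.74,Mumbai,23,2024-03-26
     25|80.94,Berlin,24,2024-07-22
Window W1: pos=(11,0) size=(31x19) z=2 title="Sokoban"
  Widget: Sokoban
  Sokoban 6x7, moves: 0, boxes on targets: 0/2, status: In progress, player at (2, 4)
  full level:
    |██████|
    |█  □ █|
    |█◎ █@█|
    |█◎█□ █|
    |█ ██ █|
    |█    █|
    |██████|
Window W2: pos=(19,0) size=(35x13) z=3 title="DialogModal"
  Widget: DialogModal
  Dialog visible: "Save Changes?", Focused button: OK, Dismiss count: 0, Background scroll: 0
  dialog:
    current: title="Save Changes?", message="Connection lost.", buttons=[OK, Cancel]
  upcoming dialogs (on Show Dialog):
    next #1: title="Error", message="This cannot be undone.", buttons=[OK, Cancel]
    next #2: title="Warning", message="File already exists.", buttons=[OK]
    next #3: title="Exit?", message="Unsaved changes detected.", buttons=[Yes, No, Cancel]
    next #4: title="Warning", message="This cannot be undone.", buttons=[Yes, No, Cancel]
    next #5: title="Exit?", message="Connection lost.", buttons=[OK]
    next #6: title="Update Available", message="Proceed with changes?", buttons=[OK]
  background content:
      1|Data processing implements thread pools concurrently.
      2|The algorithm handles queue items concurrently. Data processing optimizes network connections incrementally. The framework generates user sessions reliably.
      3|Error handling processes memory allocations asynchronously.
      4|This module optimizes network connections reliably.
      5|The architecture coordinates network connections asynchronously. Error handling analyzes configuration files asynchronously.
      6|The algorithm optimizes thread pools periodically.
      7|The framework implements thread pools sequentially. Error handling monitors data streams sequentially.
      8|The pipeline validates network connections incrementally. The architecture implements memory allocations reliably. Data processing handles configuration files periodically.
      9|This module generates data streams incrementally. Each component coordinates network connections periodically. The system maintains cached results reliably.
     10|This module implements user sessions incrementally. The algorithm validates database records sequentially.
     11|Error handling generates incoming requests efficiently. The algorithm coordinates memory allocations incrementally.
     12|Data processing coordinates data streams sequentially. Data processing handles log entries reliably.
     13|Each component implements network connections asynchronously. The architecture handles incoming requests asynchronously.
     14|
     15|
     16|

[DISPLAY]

───────┠─────────────────────────────────┨
██████ ┃Data processing implements thread┃
█  □ █ ┃The algorithm handles queue items┃
█◎ █@█ ┃Error ┌──────────────────┐emory a┃
█◎█□ █ ┃This m│  Save Changes?   │ork con┃
█ ██ █ ┃The ar│ Connection lost. │es netw┃
█    █ ┃The al│  [OK]  Cancel    │read po┃
██████ ┃The fr└──────────────────┘hread p┃
Moves: ┃The pipeline validates network co┃
       ┃This module generates data stream┃
       ┗━━━━━━━━━━━━━━━━━━━━━━━━━━━━━━━━━┛
                             ┃            
                             ┃            
                             ┃            


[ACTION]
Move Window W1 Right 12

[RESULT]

       ┠─────────────────────────────────┨
───────┃Data processing implements thread┃
id,date┃The algorithm handles queue items┃
,1,2024┃Error ┌──────────────────┐emory a┃
,2,2024┃This m│  Save Changes?   │ork con┃
ork,3,2┃The ar│ Connection lost. │es netw┃
,4,2024┃The al│  [OK]  Cancel    │read po┃
n,5,202┃The fr└──────────────────┘hread p┃
i,6,202┃The pipeline validates network co┃
,7,2024┃This module generates data stream┃
y,8,202┗━━━━━━━━━━━━━━━━━━━━━━━━━━━━━━━━━┛
y,9,2024-09┃                             ┃
n,10,2024-0┃                             ┃
━━━━━━━━━━━┃                             ┃


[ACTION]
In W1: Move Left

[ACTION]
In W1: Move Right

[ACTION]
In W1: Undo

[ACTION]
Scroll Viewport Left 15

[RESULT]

┃ FileEditor       ┠──────────────────────
┠──────────────────┃Data processing implem
┃█core,city,id,date┃The algorithm handles 
┃99.85,Tokyo,1,2024┃Error ┌───────────────
┃78.03,Tokyo,2,2024┃This m│  Save Changes?
┃11.31,New York,3,2┃The ar│ Connection los
┃51.50,Tokyo,4,2024┃The al│  [OK]  Cancel 
┃13.54,London,5,202┃The fr└───────────────
┃47.68,Mumbai,6,202┃The pipeline validates
┃98.19,Tokyo,7,2024┃This module generates 
┃71.93,Sydney,8,202┗━━━━━━━━━━━━━━━━━━━━━━
┃80.16,Sydney,9,2024-09┃                  
┃18.93,London,10,2024-0┃                  
┗━━━━━━━━━━━━━━━━━━━━━━┃                  
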